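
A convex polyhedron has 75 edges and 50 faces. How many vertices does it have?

Here V − E + F = 2.
V = 2 + E − F = 2 + 75 − 50 = 27.

27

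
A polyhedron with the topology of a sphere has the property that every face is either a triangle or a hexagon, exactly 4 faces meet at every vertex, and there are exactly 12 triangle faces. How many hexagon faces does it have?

2

Let x be the number of hexagons; then F = 12 + x.
Edge–face incidences: 2E = 3·12 + 6·x = 36 + 6x.
Every vertex has degree 4, so 4V = 2E.
Euler: V − E + F = 2 ⇒ (2E)/4 − E + (12 + x) = 2.
Multiply by 8: 2·(2E) − 4·(2E) + 8·(12 + x) = 16, i.e. 96 + 8x − 2·(36 + 6x) = 16.
Collecting terms: −4x + 24 = 16, so −4x = −8, so x = 2.
Then 2E = 36 + 6·2 = 48, so E = 24, V = 2E/4 = 12, F = 12 + 2 = 14.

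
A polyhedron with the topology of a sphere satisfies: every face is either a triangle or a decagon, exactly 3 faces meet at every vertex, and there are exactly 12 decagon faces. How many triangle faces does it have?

20

Let x be the number of triangles; then F = 12 + x.
Edge–face incidences: 2E = 10·12 + 3·x = 120 + 3x.
Every vertex has degree 3, so 3V = 2E.
Euler: V − E + F = 2 ⇒ (2E)/3 − E + (12 + x) = 2.
Multiply by 6: 2·(2E) − 3·(2E) + 6·(12 + x) = 12, i.e. 72 + 6x − (120 + 3x) = 12.
Collecting terms: 3x − 48 = 12, so 3x = 60, so x = 20.
Then 2E = 120 + 3·20 = 180, so E = 90, V = 2E/3 = 60, F = 12 + 20 = 32.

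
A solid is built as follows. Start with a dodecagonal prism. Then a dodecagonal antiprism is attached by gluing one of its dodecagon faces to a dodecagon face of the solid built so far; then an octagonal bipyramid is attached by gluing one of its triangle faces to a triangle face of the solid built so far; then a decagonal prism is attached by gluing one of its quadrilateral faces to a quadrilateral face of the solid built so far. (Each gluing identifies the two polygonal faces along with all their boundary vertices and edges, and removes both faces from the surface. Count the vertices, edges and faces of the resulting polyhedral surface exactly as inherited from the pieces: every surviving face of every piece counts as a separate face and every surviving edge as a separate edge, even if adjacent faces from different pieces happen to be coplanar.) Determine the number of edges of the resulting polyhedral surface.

A dodecagonal prism: V=24, E=36, F=14.
Attach a dodecagonal antiprism (V=24, E=48, F=26) along a 12-gon: merge 12 vertices and 12 edges, delete both glued faces → V=36, E=72, F=38.
Attach an octagonal bipyramid (V=10, E=24, F=16) along a 3-gon: merge 3 vertices and 3 edges, delete both glued faces → V=43, E=93, F=52.
Attach a decagonal prism (V=20, E=30, F=12) along a 4-gon: merge 4 vertices and 4 edges, delete both glued faces → V=59, E=119, F=62.
Check: V − E + F = 59 − 119 + 62 = 2.

119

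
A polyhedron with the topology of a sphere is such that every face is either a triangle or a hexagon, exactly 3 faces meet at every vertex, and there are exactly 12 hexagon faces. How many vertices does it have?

Let x be the number of triangles; then F = 12 + x.
Edge–face incidences: 2E = 6·12 + 3·x = 72 + 3x.
Every vertex has degree 3, so 3V = 2E.
Euler: V − E + F = 2 ⇒ (2E)/3 − E + (12 + x) = 2.
Multiply by 6: 2·(2E) − 3·(2E) + 6·(12 + x) = 12, i.e. 72 + 6x − (72 + 3x) = 12.
Collecting terms: 3x = 12, so x = 4.
Then 2E = 72 + 3·4 = 84, so E = 42, V = 2E/3 = 28, F = 12 + 4 = 16.

28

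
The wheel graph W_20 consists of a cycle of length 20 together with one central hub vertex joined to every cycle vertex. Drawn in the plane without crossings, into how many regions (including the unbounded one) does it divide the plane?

21

W_20 has V = 20 + 1 = 21 vertices and E = 2·20 = 40 edges.
By Euler's formula F = 2 − V + E = 2 − 21 + 40 = 21.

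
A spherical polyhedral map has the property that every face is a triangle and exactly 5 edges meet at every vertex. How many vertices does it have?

12

Each face has 3 edges and each edge borders two faces, so 2E = 3F.
Each vertex has degree 5, so 5V = 2E and hence V = 3F/5.
Euler: V − E + F = 2 ⇒ (3F/5) − (3F/2) + F = 2.
Multiply by 10: (6 − 15 + 10)F = 20, i.e. 1F = 20.
So F = 20, E = 3·20/2 = 30, V = 3·20/5 = 12.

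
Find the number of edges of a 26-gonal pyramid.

52

A pyramid on an n-gon base has one n-gon and n triangles: V = 26 + 1 = 27, E = 2·26 = 52, F = 26 + 1 = 27.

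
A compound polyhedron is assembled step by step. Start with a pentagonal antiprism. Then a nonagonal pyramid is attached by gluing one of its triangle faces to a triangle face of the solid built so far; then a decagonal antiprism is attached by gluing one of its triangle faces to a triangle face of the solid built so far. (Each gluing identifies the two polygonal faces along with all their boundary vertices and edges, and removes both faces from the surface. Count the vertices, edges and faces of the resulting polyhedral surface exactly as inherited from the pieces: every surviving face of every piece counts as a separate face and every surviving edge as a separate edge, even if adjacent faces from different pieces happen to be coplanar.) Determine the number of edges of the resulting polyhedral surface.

A pentagonal antiprism: V=10, E=20, F=12.
Attach a nonagonal pyramid (V=10, E=18, F=10) along a 3-gon: merge 3 vertices and 3 edges, delete both glued faces → V=17, E=35, F=20.
Attach a decagonal antiprism (V=20, E=40, F=22) along a 3-gon: merge 3 vertices and 3 edges, delete both glued faces → V=34, E=72, F=40.
Check: V − E + F = 34 − 72 + 40 = 2.

72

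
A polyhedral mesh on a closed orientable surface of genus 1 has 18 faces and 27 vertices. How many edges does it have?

45

For a closed orientable surface of genus 1, χ = 2 − 2·1 = 0.
E = V + F − (0) = 27 + 18 − (0) = 45.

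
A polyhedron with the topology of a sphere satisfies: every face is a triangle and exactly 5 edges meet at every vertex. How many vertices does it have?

12

Each face has 3 edges and each edge borders two faces, so 2E = 3F.
Each vertex has degree 5, so 5V = 2E and hence V = 3F/5.
Euler: V − E + F = 2 ⇒ (3F/5) − (3F/2) + F = 2.
Multiply by 10: (6 − 15 + 10)F = 20, i.e. 1F = 20.
So F = 20, E = 3·20/2 = 30, V = 3·20/5 = 12.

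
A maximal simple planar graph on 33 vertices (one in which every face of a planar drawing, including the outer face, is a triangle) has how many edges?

In a plane triangulation 3F = 2E and V − E + F = 2, so E = 3V − 6 = 3·33 − 6 = 93.

93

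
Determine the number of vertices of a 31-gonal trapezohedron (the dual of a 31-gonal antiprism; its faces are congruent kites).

The n-trapezohedron (dual of the n-antiprism) has V = 2·31 + 2 = 64, E = 4·31 = 124, F = 2·31 = 62.
Check: V − E + F = 64 − 124 + 62 = 2.

64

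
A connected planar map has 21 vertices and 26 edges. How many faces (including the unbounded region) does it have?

7

Euler's formula for a connected plane graph: V − E + F = 2, so F = 2 − 21 + 26 = 7.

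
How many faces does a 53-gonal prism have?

55

A prism on an n-gon has two n-gon bases and n rectangular sides: V = 2·53 = 106, E = 3·53 = 159, F = 53 + 2 = 55.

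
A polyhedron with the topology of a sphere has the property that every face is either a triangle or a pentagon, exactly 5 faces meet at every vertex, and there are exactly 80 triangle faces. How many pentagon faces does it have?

12

Let x be the number of pentagons; then F = 80 + x.
Edge–face incidences: 2E = 3·80 + 5·x = 240 + 5x.
Every vertex has degree 5, so 5V = 2E.
Euler: V − E + F = 2 ⇒ (2E)/5 − E + (80 + x) = 2.
Multiply by 10: 2·(2E) − 5·(2E) + 10·(80 + x) = 20, i.e. 800 + 10x − 3·(240 + 5x) = 20.
Collecting terms: −5x + 80 = 20, so −5x = −60, so x = 12.
Then 2E = 240 + 5·12 = 300, so E = 150, V = 2E/5 = 60, F = 80 + 12 = 92.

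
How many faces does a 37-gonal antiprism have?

76

An antiprism on an n-gon has two n-gon caps and 2n triangles: V = 2·37 = 74, E = 4·37 = 148, F = 2·37 + 2 = 76.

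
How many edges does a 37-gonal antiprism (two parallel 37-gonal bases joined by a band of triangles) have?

148

An antiprism on an n-gon has two n-gon caps and 2n triangles: V = 2·37 = 74, E = 4·37 = 148, F = 2·37 + 2 = 76.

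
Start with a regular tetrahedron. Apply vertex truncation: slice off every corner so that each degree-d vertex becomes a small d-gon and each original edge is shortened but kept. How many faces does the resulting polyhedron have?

8

The base solid has V = 4, E = 6, F = 4.
Truncation replaces each original edge-end by a new vertex, so V′ = 2E = 12.
Each original edge survives, and each old vertex of degree d contributes d new edges; summing degrees gives Σd = 2E, so E′ = E + 2E = 3E = 18.
Each original face survives and each original vertex becomes one new face: F′ = F + V = 8.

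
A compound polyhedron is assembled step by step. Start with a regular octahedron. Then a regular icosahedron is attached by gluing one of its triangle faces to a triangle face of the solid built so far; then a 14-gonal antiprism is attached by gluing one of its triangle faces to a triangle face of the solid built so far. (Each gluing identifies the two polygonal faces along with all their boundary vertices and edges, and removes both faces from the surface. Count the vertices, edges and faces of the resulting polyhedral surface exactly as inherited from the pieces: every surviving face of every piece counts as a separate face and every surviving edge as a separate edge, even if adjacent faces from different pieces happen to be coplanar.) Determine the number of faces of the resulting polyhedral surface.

A regular octahedron: V=6, E=12, F=8.
Attach a regular icosahedron (V=12, E=30, F=20) along a 3-gon: merge 3 vertices and 3 edges, delete both glued faces → V=15, E=39, F=26.
Attach a 14-gonal antiprism (V=28, E=56, F=30) along a 3-gon: merge 3 vertices and 3 edges, delete both glued faces → V=40, E=92, F=54.
Check: V − E + F = 40 − 92 + 54 = 2.

54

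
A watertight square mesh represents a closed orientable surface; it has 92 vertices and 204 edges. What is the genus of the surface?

Every face is a square and each edge borders two faces, so 4F = 2·204, giving F = 102.
χ = V − E + F = 92 − 204 + 102 = -10.
For a closed orientable surface χ = 2 − 2g, so g = (2 − (-10))/2 = 6.

6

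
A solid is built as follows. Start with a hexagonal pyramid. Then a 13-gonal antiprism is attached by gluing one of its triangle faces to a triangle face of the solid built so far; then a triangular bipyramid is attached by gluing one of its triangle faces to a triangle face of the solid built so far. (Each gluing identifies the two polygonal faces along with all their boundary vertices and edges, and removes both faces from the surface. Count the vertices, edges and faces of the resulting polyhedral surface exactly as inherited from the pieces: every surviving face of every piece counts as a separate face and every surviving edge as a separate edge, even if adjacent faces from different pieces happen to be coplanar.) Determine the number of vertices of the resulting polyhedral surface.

32

A hexagonal pyramid: V=7, E=12, F=7.
Attach a 13-gonal antiprism (V=26, E=52, F=28) along a 3-gon: merge 3 vertices and 3 edges, delete both glued faces → V=30, E=61, F=33.
Attach a triangular bipyramid (V=5, E=9, F=6) along a 3-gon: merge 3 vertices and 3 edges, delete both glued faces → V=32, E=67, F=37.
Check: V − E + F = 32 − 67 + 37 = 2.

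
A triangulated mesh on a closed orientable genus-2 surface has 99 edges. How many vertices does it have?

χ = 2 − 2·2 = -2, and every face is a triangle so 3F = 2E.
F = 2E/3 = 66. Then V = -2 + E − F = -2 + 99 − 66 = 31.

31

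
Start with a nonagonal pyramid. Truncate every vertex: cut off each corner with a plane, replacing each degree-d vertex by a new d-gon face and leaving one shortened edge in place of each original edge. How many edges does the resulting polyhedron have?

54

The base solid has V = 10, E = 18, F = 10.
Truncation replaces each original edge-end by a new vertex, so V′ = 2E = 36.
Each original edge survives, and each old vertex of degree d contributes d new edges; summing degrees gives Σd = 2E, so E′ = E + 2E = 3E = 54.
Each original face survives and each original vertex becomes one new face: F′ = F + V = 20.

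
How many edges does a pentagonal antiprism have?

20

An antiprism on an n-gon has two n-gon caps and 2n triangles: V = 2·5 = 10, E = 4·5 = 20, F = 2·5 + 2 = 12.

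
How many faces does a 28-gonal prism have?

A prism on an n-gon has two n-gon bases and n rectangular sides: V = 2·28 = 56, E = 3·28 = 84, F = 28 + 2 = 30.

30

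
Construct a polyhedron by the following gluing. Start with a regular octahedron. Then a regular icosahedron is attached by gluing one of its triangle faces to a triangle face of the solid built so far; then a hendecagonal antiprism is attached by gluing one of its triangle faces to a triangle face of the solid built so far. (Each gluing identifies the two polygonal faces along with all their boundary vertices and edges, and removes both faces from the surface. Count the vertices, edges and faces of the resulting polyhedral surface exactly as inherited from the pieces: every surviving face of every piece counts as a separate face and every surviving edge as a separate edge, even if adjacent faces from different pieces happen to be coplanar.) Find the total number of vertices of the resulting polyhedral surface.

A regular octahedron: V=6, E=12, F=8.
Attach a regular icosahedron (V=12, E=30, F=20) along a 3-gon: merge 3 vertices and 3 edges, delete both glued faces → V=15, E=39, F=26.
Attach a hendecagonal antiprism (V=22, E=44, F=24) along a 3-gon: merge 3 vertices and 3 edges, delete both glued faces → V=34, E=80, F=48.
Check: V − E + F = 34 − 80 + 48 = 2.

34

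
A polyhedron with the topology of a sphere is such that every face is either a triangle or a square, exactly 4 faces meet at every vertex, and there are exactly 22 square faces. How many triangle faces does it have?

8

Let x be the number of triangles; then F = 22 + x.
Edge–face incidences: 2E = 4·22 + 3·x = 88 + 3x.
Every vertex has degree 4, so 4V = 2E.
Euler: V − E + F = 2 ⇒ (2E)/4 − E + (22 + x) = 2.
Multiply by 8: 2·(2E) − 4·(2E) + 8·(22 + x) = 16, i.e. 176 + 8x − 2·(88 + 3x) = 16.
Collecting terms: 2x = 16, so x = 8.
Then 2E = 88 + 3·8 = 112, so E = 56, V = 2E/4 = 28, F = 22 + 8 = 30.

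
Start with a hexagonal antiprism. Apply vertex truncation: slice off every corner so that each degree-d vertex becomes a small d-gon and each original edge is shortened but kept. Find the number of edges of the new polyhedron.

The base solid has V = 12, E = 24, F = 14.
Truncation replaces each original edge-end by a new vertex, so V′ = 2E = 48.
Each original edge survives, and each old vertex of degree d contributes d new edges; summing degrees gives Σd = 2E, so E′ = E + 2E = 3E = 72.
Each original face survives and each original vertex becomes one new face: F′ = F + V = 26.

72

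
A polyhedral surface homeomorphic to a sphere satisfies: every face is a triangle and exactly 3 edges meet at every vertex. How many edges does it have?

Each face has 3 edges and each edge borders two faces, so 2E = 3F.
Each vertex has degree 3, so 3V = 2E and hence V = 3F/3.
Euler: V − E + F = 2 ⇒ (3F/3) − (3F/2) + F = 2.
Multiply by 6: (6 − 9 + 6)F = 12, i.e. 3F = 12.
So F = 4, E = 3·4/2 = 6, V = 3·4/3 = 4.

6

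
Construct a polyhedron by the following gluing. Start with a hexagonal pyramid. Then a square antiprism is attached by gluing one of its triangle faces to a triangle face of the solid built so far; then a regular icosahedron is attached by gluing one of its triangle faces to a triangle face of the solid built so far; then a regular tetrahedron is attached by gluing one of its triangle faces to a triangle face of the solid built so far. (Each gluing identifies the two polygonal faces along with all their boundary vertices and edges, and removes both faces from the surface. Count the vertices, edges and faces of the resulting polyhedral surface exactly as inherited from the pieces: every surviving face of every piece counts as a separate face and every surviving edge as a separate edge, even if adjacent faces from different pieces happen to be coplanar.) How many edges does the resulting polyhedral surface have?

A hexagonal pyramid: V=7, E=12, F=7.
Attach a square antiprism (V=8, E=16, F=10) along a 3-gon: merge 3 vertices and 3 edges, delete both glued faces → V=12, E=25, F=15.
Attach a regular icosahedron (V=12, E=30, F=20) along a 3-gon: merge 3 vertices and 3 edges, delete both glued faces → V=21, E=52, F=33.
Attach a regular tetrahedron (V=4, E=6, F=4) along a 3-gon: merge 3 vertices and 3 edges, delete both glued faces → V=22, E=55, F=35.
Check: V − E + F = 22 − 55 + 35 = 2.

55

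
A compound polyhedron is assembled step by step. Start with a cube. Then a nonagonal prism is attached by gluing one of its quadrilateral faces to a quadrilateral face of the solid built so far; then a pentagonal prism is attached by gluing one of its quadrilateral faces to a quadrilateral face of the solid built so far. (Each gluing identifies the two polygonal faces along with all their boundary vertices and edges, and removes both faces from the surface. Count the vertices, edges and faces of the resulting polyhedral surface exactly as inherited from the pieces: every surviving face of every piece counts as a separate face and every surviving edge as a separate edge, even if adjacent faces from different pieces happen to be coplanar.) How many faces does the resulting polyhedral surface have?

A cube: V=8, E=12, F=6.
Attach a nonagonal prism (V=18, E=27, F=11) along a 4-gon: merge 4 vertices and 4 edges, delete both glued faces → V=22, E=35, F=15.
Attach a pentagonal prism (V=10, E=15, F=7) along a 4-gon: merge 4 vertices and 4 edges, delete both glued faces → V=28, E=46, F=20.
Check: V − E + F = 28 − 46 + 20 = 2.

20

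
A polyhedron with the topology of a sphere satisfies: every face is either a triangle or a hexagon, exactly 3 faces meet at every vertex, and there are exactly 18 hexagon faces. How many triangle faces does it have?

4

Let x be the number of triangles; then F = 18 + x.
Edge–face incidences: 2E = 6·18 + 3·x = 108 + 3x.
Every vertex has degree 3, so 3V = 2E.
Euler: V − E + F = 2 ⇒ (2E)/3 − E + (18 + x) = 2.
Multiply by 6: 2·(2E) − 3·(2E) + 6·(18 + x) = 12, i.e. 108 + 6x − (108 + 3x) = 12.
Collecting terms: 3x = 12, so x = 4.
Then 2E = 108 + 3·4 = 120, so E = 60, V = 2E/3 = 40, F = 18 + 4 = 22.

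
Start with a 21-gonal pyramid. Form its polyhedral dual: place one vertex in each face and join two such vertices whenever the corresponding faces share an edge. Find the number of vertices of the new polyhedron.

22

The base solid has V = 22, E = 42, F = 22.
The dual swaps V and F and preserves E: V′ = F = 22, E′ = E = 42, F′ = V = 22.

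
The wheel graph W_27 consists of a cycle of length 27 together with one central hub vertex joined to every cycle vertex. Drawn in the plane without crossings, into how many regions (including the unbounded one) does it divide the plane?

W_27 has V = 27 + 1 = 28 vertices and E = 2·27 = 54 edges.
By Euler's formula F = 2 − V + E = 2 − 28 + 54 = 28.

28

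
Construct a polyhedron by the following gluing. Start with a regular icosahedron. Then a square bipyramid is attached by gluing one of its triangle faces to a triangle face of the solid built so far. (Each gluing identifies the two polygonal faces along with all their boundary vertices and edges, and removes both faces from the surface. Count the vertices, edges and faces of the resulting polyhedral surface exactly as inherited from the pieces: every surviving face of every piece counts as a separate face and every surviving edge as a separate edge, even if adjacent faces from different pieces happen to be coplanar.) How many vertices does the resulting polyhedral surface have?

15

A regular icosahedron: V=12, E=30, F=20.
Attach a square bipyramid (V=6, E=12, F=8) along a 3-gon: merge 3 vertices and 3 edges, delete both glued faces → V=15, E=39, F=26.
Check: V − E + F = 15 − 39 + 26 = 2.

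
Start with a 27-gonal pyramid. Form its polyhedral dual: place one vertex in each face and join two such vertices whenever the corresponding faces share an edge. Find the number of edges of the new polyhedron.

54

The base solid has V = 28, E = 54, F = 28.
The dual swaps V and F and preserves E: V′ = F = 28, E′ = E = 54, F′ = V = 28.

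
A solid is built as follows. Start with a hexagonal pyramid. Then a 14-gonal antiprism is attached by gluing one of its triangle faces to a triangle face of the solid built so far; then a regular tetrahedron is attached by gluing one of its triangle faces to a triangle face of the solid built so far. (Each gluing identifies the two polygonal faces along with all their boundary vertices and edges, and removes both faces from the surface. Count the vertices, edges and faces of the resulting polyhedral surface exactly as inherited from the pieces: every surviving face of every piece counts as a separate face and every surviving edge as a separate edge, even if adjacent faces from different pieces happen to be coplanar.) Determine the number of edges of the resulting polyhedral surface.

A hexagonal pyramid: V=7, E=12, F=7.
Attach a 14-gonal antiprism (V=28, E=56, F=30) along a 3-gon: merge 3 vertices and 3 edges, delete both glued faces → V=32, E=65, F=35.
Attach a regular tetrahedron (V=4, E=6, F=4) along a 3-gon: merge 3 vertices and 3 edges, delete both glued faces → V=33, E=68, F=37.
Check: V − E + F = 33 − 68 + 37 = 2.

68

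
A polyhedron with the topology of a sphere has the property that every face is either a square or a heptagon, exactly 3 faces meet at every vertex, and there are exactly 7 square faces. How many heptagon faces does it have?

Let x be the number of heptagons; then F = 7 + x.
Edge–face incidences: 2E = 4·7 + 7·x = 28 + 7x.
Every vertex has degree 3, so 3V = 2E.
Euler: V − E + F = 2 ⇒ (2E)/3 − E + (7 + x) = 2.
Multiply by 6: 2·(2E) − 3·(2E) + 6·(7 + x) = 12, i.e. 42 + 6x − (28 + 7x) = 12.
Collecting terms: −x + 14 = 12, so −x = −2, so x = 2.
Then 2E = 28 + 7·2 = 42, so E = 21, V = 2E/3 = 14, F = 7 + 2 = 9.

2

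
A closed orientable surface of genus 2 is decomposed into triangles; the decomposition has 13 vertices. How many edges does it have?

χ = 2 − 2·2 = -2, and every face is a triangle so 3F = 2E.
V − E + F = -2 with E = 3F/2 gives 13 − (3/2 − 1)·F = -2, so F = 30 and E = 45.

45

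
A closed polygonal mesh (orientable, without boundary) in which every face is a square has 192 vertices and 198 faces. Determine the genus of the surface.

Every face is a square, so 2E = 4·198 = 792, giving E = 396.
χ = V − E + F = 192 − 396 + 198 = -6.
For a closed orientable surface χ = 2 − 2g, so g = (2 − (-6))/2 = 4.

4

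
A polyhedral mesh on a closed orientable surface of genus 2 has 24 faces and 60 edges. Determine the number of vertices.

For a closed orientable surface of genus 2, χ = 2 − 2·2 = -2.
V = -2 + E − F = -2 + 60 − 24 = 34.

34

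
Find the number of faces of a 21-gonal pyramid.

A pyramid on an n-gon base has one n-gon and n triangles: V = 21 + 1 = 22, E = 2·21 = 42, F = 21 + 1 = 22.

22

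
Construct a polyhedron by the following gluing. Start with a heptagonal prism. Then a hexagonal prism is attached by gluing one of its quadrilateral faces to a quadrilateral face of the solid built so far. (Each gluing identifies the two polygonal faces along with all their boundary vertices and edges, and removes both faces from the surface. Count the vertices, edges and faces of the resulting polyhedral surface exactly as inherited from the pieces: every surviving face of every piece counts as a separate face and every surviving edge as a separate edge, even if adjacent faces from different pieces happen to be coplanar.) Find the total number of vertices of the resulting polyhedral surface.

A heptagonal prism: V=14, E=21, F=9.
Attach a hexagonal prism (V=12, E=18, F=8) along a 4-gon: merge 4 vertices and 4 edges, delete both glued faces → V=22, E=35, F=15.
Check: V − E + F = 22 − 35 + 15 = 2.

22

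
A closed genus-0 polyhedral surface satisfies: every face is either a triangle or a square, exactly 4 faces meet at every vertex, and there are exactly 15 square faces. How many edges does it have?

42

Let x be the number of triangles; then F = 15 + x.
Edge–face incidences: 2E = 4·15 + 3·x = 60 + 3x.
Every vertex has degree 4, so 4V = 2E.
Euler: V − E + F = 2 ⇒ (2E)/4 − E + (15 + x) = 2.
Multiply by 8: 2·(2E) − 4·(2E) + 8·(15 + x) = 16, i.e. 120 + 8x − 2·(60 + 3x) = 16.
Collecting terms: 2x = 16, so x = 8.
Then 2E = 60 + 3·8 = 84, so E = 42, V = 2E/4 = 21, F = 15 + 8 = 23.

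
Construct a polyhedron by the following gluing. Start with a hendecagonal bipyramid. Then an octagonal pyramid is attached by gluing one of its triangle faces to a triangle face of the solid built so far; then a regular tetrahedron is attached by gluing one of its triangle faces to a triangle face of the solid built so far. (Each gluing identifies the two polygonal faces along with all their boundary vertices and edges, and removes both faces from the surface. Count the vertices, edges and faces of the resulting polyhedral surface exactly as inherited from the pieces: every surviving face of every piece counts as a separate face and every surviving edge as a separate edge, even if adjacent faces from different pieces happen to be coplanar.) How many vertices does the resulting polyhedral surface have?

20

A hendecagonal bipyramid: V=13, E=33, F=22.
Attach an octagonal pyramid (V=9, E=16, F=9) along a 3-gon: merge 3 vertices and 3 edges, delete both glued faces → V=19, E=46, F=29.
Attach a regular tetrahedron (V=4, E=6, F=4) along a 3-gon: merge 3 vertices and 3 edges, delete both glued faces → V=20, E=49, F=31.
Check: V − E + F = 20 − 49 + 31 = 2.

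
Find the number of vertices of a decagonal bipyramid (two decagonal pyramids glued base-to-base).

12

A bipyramid over an n-gon has 2n triangular faces and n + 2 vertices: V = 10 + 2 = 12, E = 3·10 = 30, F = 2·10 = 20.
Check: V − E + F = 12 − 30 + 20 = 2.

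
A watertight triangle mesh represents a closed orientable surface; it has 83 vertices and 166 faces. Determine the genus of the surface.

1

Every face is a triangle, so 2E = 3·166 = 498, giving E = 249.
χ = V − E + F = 83 − 249 + 166 = 0.
For a closed orientable surface χ = 2 − 2g, so g = (2 − (0))/2 = 1.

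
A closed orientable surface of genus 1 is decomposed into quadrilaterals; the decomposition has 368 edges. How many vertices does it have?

184

χ = 2 − 2·1 = 0, and every face is a square so 4F = 2E.
F = 2E/4 = 184. Then V = 0 + E − F = 0 + 368 − 184 = 184.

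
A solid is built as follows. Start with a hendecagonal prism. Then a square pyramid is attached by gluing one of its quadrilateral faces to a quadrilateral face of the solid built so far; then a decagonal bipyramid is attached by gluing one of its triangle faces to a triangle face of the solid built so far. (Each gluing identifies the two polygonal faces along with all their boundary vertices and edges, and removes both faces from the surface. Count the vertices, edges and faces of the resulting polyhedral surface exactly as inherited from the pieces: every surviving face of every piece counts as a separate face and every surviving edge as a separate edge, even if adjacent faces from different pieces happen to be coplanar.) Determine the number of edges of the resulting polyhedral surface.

A hendecagonal prism: V=22, E=33, F=13.
Attach a square pyramid (V=5, E=8, F=5) along a 4-gon: merge 4 vertices and 4 edges, delete both glued faces → V=23, E=37, F=16.
Attach a decagonal bipyramid (V=12, E=30, F=20) along a 3-gon: merge 3 vertices and 3 edges, delete both glued faces → V=32, E=64, F=34.
Check: V − E + F = 32 − 64 + 34 = 2.

64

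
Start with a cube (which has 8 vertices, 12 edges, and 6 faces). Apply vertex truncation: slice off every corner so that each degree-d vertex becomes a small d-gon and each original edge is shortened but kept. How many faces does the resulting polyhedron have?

Truncation replaces each original edge-end by a new vertex, so V′ = 2E = 24.
Each original edge survives, and each old vertex of degree d contributes d new edges; summing degrees gives Σd = 2E, so E′ = E + 2E = 3E = 36.
Each original face survives and each original vertex becomes one new face: F′ = F + V = 14.

14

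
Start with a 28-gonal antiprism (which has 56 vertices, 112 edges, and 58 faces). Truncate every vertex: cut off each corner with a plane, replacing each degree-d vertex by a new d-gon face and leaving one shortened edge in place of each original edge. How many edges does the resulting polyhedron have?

336

Truncation replaces each original edge-end by a new vertex, so V′ = 2E = 224.
Each original edge survives, and each old vertex of degree d contributes d new edges; summing degrees gives Σd = 2E, so E′ = E + 2E = 3E = 336.
Each original face survives and each original vertex becomes one new face: F′ = F + V = 114.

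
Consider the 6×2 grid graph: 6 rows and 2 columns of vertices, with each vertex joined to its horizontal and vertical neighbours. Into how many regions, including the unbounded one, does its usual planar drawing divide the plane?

6

The grid has V = 6·2 = 12 vertices and E = 6·1 + 2·5 = 16 edges.
F = 2 − V + E = 2 − 12 + 16 = 6.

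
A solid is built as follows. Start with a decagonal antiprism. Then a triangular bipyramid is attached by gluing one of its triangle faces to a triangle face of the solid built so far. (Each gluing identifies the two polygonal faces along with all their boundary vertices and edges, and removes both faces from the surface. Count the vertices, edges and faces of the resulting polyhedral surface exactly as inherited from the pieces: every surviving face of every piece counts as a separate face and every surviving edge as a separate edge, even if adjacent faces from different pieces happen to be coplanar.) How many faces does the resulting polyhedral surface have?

A decagonal antiprism: V=20, E=40, F=22.
Attach a triangular bipyramid (V=5, E=9, F=6) along a 3-gon: merge 3 vertices and 3 edges, delete both glued faces → V=22, E=46, F=26.
Check: V − E + F = 22 − 46 + 26 = 2.

26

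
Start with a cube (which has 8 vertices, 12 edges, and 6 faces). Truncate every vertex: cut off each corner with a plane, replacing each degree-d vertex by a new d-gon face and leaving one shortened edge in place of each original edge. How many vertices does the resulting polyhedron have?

Truncation replaces each original edge-end by a new vertex, so V′ = 2E = 24.
Each original edge survives, and each old vertex of degree d contributes d new edges; summing degrees gives Σd = 2E, so E′ = E + 2E = 3E = 36.
Each original face survives and each original vertex becomes one new face: F′ = F + V = 14.

24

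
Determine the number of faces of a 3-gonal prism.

5

A prism on an n-gon has two n-gon bases and n rectangular sides: V = 2·3 = 6, E = 3·3 = 9, F = 3 + 2 = 5.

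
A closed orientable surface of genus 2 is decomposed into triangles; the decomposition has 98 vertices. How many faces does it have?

200

χ = 2 − 2·2 = -2, and every face is a triangle so 3F = 2E.
V − E + F = -2 with E = 3F/2 gives 98 − (3/2 − 1)·F = -2, so F = 200 and E = 300.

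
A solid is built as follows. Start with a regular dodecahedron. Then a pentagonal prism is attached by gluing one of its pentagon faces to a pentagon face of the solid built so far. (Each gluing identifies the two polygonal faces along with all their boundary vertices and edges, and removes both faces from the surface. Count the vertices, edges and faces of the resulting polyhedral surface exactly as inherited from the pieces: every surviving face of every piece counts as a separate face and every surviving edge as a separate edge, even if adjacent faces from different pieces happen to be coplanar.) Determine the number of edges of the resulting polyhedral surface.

A regular dodecahedron: V=20, E=30, F=12.
Attach a pentagonal prism (V=10, E=15, F=7) along a 5-gon: merge 5 vertices and 5 edges, delete both glued faces → V=25, E=40, F=17.
Check: V − E + F = 25 − 40 + 17 = 2.

40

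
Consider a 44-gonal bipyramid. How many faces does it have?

A bipyramid over an n-gon has 2n triangular faces and n + 2 vertices: V = 44 + 2 = 46, E = 3·44 = 132, F = 2·44 = 88.

88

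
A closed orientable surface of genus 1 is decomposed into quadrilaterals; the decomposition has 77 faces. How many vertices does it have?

77

χ = 2 − 2·1 = 0, and every face is a square so 4F = 2E.
E = 4·77/2 = 154. Then V = 0 + E − F = 0 + 154 − 77 = 77.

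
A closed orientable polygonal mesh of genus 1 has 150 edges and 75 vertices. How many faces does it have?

75

For a closed orientable surface of genus 1, χ = 2 − 2·1 = 0.
F = 0 − V + E = 0 − 75 + 150 = 75.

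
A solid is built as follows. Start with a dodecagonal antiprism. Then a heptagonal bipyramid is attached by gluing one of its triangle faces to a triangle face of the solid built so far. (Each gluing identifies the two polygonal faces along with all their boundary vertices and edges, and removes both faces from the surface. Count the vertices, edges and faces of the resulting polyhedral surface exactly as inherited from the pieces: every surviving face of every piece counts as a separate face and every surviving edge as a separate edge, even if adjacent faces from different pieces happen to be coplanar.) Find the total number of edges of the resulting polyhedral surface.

A dodecagonal antiprism: V=24, E=48, F=26.
Attach a heptagonal bipyramid (V=9, E=21, F=14) along a 3-gon: merge 3 vertices and 3 edges, delete both glued faces → V=30, E=66, F=38.
Check: V − E + F = 30 − 66 + 38 = 2.

66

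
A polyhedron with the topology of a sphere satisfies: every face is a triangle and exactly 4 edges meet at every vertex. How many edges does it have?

Each face has 3 edges and each edge borders two faces, so 2E = 3F.
Each vertex has degree 4, so 4V = 2E and hence V = 3F/4.
Euler: V − E + F = 2 ⇒ (3F/4) − (3F/2) + F = 2.
Multiply by 8: (6 − 12 + 8)F = 16, i.e. 2F = 16.
So F = 8, E = 3·8/2 = 12, V = 3·8/4 = 6.

12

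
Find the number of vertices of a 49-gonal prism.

A prism on an n-gon has two n-gon bases and n rectangular sides: V = 2·49 = 98, E = 3·49 = 147, F = 49 + 2 = 51.
Check: V − E + F = 98 − 147 + 51 = 2.

98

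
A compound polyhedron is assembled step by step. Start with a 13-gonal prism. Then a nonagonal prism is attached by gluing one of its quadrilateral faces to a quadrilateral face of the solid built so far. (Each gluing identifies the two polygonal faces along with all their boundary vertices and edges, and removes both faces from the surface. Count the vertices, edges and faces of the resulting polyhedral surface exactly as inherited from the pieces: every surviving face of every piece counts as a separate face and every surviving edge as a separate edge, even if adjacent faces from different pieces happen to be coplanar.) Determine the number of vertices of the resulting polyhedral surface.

40

A 13-gonal prism: V=26, E=39, F=15.
Attach a nonagonal prism (V=18, E=27, F=11) along a 4-gon: merge 4 vertices and 4 edges, delete both glued faces → V=40, E=62, F=24.
Check: V − E + F = 40 − 62 + 24 = 2.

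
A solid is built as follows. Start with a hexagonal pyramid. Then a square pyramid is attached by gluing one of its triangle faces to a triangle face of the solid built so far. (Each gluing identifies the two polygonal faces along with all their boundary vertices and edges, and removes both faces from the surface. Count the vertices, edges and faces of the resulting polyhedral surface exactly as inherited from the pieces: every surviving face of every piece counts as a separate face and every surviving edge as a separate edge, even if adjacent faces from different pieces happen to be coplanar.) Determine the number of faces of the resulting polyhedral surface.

A hexagonal pyramid: V=7, E=12, F=7.
Attach a square pyramid (V=5, E=8, F=5) along a 3-gon: merge 3 vertices and 3 edges, delete both glued faces → V=9, E=17, F=10.
Check: V − E + F = 9 − 17 + 10 = 2.

10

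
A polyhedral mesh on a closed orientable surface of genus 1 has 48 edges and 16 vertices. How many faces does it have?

For a closed orientable surface of genus 1, χ = 2 − 2·1 = 0.
F = 0 − V + E = 0 − 16 + 48 = 32.

32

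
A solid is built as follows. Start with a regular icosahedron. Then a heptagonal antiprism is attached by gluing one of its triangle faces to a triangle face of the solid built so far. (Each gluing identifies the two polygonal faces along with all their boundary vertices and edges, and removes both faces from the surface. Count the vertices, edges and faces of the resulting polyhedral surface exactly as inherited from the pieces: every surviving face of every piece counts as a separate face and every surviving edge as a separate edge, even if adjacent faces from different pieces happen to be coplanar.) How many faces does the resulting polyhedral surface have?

A regular icosahedron: V=12, E=30, F=20.
Attach a heptagonal antiprism (V=14, E=28, F=16) along a 3-gon: merge 3 vertices and 3 edges, delete both glued faces → V=23, E=55, F=34.
Check: V − E + F = 23 − 55 + 34 = 2.

34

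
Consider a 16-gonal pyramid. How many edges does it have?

32

A pyramid on an n-gon base has one n-gon and n triangles: V = 16 + 1 = 17, E = 2·16 = 32, F = 16 + 1 = 17.
Check: V − E + F = 17 − 32 + 17 = 2.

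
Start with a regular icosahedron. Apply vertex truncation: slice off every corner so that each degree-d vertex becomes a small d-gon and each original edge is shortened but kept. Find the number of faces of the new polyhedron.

The base solid has V = 12, E = 30, F = 20.
Truncation replaces each original edge-end by a new vertex, so V′ = 2E = 60.
Each original edge survives, and each old vertex of degree d contributes d new edges; summing degrees gives Σd = 2E, so E′ = E + 2E = 3E = 90.
Each original face survives and each original vertex becomes one new face: F′ = F + V = 32.

32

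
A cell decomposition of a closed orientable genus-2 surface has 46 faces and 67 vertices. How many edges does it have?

115

For a closed orientable surface of genus 2, χ = 2 − 2·2 = -2.
E = V + F − (-2) = 67 + 46 − (-2) = 115.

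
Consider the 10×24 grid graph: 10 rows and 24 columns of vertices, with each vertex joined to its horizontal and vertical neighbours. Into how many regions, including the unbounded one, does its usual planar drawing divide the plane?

208

The grid has V = 10·24 = 240 vertices and E = 10·23 + 24·9 = 446 edges.
F = 2 − V + E = 2 − 240 + 446 = 208.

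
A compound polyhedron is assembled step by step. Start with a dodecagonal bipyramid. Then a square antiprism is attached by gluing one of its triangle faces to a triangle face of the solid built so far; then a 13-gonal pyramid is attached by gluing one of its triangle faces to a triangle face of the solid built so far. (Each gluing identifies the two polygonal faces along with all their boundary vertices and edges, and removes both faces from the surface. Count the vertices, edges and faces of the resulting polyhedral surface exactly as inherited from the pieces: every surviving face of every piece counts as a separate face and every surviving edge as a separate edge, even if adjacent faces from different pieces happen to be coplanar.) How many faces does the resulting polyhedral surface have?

A dodecagonal bipyramid: V=14, E=36, F=24.
Attach a square antiprism (V=8, E=16, F=10) along a 3-gon: merge 3 vertices and 3 edges, delete both glued faces → V=19, E=49, F=32.
Attach a 13-gonal pyramid (V=14, E=26, F=14) along a 3-gon: merge 3 vertices and 3 edges, delete both glued faces → V=30, E=72, F=44.
Check: V − E + F = 30 − 72 + 44 = 2.

44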